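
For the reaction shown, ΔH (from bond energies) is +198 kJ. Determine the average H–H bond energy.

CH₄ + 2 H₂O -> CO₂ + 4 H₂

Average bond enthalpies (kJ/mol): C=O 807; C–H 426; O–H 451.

Let D be the H–H bond energy.
Σ(broken) = 4×426 + 4×451 = 3508
Σ(formed) = 2×807 + 4×D = 1614 + 4D
ΔH = Σ(broken) − Σ(formed) = (3508) − (1614 + 4D) = +1894 − 4D
Setting this equal to +198 kJ gives 4D = 1696, so D = 424 kJ/mol.

D(H–H) ≈ 424 kJ/mol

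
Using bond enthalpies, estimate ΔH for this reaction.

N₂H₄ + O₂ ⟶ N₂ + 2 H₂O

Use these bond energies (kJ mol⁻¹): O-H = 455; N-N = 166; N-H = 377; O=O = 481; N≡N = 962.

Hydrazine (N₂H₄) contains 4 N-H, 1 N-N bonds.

ΔH ≈ −627 kJ

Bonds broken (reactants):
  N-H: 4 × 377 = 1508
  N-N: 1 × 166 = 166
  O=O: 1 × 481 = 481
  Σ(broken) = 2155 kJ
Bonds formed (products):
  N≡N: 1 × 962 = 962
  O-H: 4 × 455 = 1820
  Σ(formed) = 2782 kJ
ΔH = Σ(broken) − Σ(formed) = 2155 − 2782 = −627 kJ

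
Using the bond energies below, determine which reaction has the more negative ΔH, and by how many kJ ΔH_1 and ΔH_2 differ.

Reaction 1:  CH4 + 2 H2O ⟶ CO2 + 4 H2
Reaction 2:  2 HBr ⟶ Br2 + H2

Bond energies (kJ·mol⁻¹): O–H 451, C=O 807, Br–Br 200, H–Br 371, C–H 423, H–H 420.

Reaction 2, by 80 kJ

Reaction 1:
  Bonds broken (reactants):
    C–H: 4 × 423 = 1692
    O–H: 4 × 451 = 1804
    Σ(broken) = 3496 kJ
  Bonds formed (products):
    C=O: 2 × 807 = 1614
    H–H: 4 × 420 = 1680
    Σ(formed) = 3294 kJ
  ΔH_1 = 3496 − 3294 = +202 kJ
Reaction 2:
  Bonds broken (reactants):
    H–Br: 2 × 371 = 742
    Σ(broken) = 742 kJ
  Bonds formed (products):
    Br–Br: 1 × 200 = 200
    H–H: 1 × 420 = 420
    Σ(formed) = 620 kJ
  ΔH_2 = 742 − 620 = +122 kJ
ΔH_1 − ΔH_2 = +80 kJ, so reaction 2 has the more negative ΔH; |ΔH_1 − ΔH_2| = 80 kJ.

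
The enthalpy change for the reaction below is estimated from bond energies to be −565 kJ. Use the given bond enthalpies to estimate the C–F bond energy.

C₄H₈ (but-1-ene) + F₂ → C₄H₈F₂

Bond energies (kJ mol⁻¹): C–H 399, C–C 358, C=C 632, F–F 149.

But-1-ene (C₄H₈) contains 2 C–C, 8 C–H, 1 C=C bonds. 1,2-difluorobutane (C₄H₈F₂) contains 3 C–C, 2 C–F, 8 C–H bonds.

Let D be the C–F bond energy.
Σ(broken) = 2×358 + 8×399 + 1×632 + 1×149 = 4689
Σ(formed) = 3×358 + 2×D + 8×399 = 4266 + 2D
ΔH = Σ(broken) − Σ(formed) = (4689) − (4266 + 2D) = +423 − 2D
Setting this equal to −565 kJ gives 2D = 988, so D = 494 kJ/mol.

D(C–F) ≈ 494 kJ/mol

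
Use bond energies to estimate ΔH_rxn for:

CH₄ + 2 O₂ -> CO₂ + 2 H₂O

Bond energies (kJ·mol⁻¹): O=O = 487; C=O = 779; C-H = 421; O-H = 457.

ΔH ≈ −728 kJ

Bonds broken (reactants):
  C-H: 4 × 421 = 1684
  O=O: 2 × 487 = 974
  Σ(broken) = 2658 kJ
Bonds formed (products):
  C=O: 2 × 779 = 1558
  O-H: 4 × 457 = 1828
  Σ(formed) = 3386 kJ
ΔH = Σ(broken) − Σ(formed) = 2658 − 3386 = −728 kJ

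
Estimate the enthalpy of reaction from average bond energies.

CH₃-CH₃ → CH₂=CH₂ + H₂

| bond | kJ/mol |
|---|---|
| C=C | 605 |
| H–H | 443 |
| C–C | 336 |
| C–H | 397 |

Bonds broken (reactants):
  C–C: 1 × 336 = 336
  C–H: 6 × 397 = 2382
  Σ(broken) = 2718 kJ
Bonds formed (products):
  C–H: 4 × 397 = 1588
  C=C: 1 × 605 = 605
  H–H: 1 × 443 = 443
  Σ(formed) = 2636 kJ
ΔH = Σ(broken) − Σ(formed) = 2718 − 2636 = +82 kJ

ΔH ≈ +82 kJ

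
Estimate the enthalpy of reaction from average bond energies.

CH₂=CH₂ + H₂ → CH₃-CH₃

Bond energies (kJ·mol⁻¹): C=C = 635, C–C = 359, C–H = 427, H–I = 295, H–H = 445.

ΔH ≈ −133 kJ

Bonds broken (reactants):
  C–H: 4 × 427 = 1708
  C=C: 1 × 635 = 635
  H–H: 1 × 445 = 445
  Σ(broken) = 2788 kJ
Bonds formed (products):
  C–C: 1 × 359 = 359
  C–H: 6 × 427 = 2562
  Σ(formed) = 2921 kJ
ΔH = Σ(broken) − Σ(formed) = 2788 − 2921 = −133 kJ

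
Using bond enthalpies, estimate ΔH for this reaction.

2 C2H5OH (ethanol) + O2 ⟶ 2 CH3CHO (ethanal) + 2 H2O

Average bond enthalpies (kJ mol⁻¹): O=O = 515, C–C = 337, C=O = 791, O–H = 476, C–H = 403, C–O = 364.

Bonds broken (reactants):
  C–C: 2 × 337 = 674
  C–H: 10 × 403 = 4030
  C–O: 2 × 364 = 728
  O–H: 2 × 476 = 952
  O=O: 1 × 515 = 515
  Σ(broken) = 6899 kJ
Bonds formed (products):
  C–C: 2 × 337 = 674
  C–H: 8 × 403 = 3224
  C=O: 2 × 791 = 1582
  O–H: 4 × 476 = 1904
  Σ(formed) = 7384 kJ
ΔH = Σ(broken) − Σ(formed) = 6899 − 7384 = −485 kJ

ΔH ≈ −485 kJ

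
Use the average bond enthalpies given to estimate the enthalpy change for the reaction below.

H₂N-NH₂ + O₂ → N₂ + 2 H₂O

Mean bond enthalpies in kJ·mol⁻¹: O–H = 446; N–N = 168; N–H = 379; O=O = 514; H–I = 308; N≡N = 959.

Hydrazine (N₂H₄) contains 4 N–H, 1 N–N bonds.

ΔH ≈ −545 kJ

Bonds broken (reactants):
  N–H: 4 × 379 = 1516
  N–N: 1 × 168 = 168
  O=O: 1 × 514 = 514
  Σ(broken) = 2198 kJ
Bonds formed (products):
  N≡N: 1 × 959 = 959
  O–H: 4 × 446 = 1784
  Σ(formed) = 2743 kJ
ΔH = Σ(broken) − Σ(formed) = 2198 − 2743 = −545 kJ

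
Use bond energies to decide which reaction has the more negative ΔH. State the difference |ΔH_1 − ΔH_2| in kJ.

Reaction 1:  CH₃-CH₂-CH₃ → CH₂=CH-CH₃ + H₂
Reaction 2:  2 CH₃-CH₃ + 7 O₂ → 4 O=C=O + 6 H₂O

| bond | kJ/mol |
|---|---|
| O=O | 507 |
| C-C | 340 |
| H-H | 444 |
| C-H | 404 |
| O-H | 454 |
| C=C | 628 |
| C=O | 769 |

Reaction 2, by 2599 kJ

Reaction 1:
  Bonds broken (reactants):
    C-C: 2 × 340 = 680
    C-H: 8 × 404 = 3232
    Σ(broken) = 3912 kJ
  Bonds formed (products):
    C-C: 1 × 340 = 340
    C-H: 6 × 404 = 2424
    C=C: 1 × 628 = 628
    H-H: 1 × 444 = 444
    Σ(formed) = 3836 kJ
  ΔH_1 = 3912 − 3836 = +76 kJ
Reaction 2:
  Bonds broken (reactants):
    C-C: 2 × 340 = 680
    C-H: 12 × 404 = 4848
    O=O: 7 × 507 = 3549
    Σ(broken) = 9077 kJ
  Bonds formed (products):
    C=O: 8 × 769 = 6152
    O-H: 12 × 454 = 5448
    Σ(formed) = 11600 kJ
  ΔH_2 = 9077 − 11600 = −2523 kJ
ΔH_1 − ΔH_2 = +2599 kJ, so reaction 2 has the more negative ΔH; |ΔH_1 − ΔH_2| = 2599 kJ.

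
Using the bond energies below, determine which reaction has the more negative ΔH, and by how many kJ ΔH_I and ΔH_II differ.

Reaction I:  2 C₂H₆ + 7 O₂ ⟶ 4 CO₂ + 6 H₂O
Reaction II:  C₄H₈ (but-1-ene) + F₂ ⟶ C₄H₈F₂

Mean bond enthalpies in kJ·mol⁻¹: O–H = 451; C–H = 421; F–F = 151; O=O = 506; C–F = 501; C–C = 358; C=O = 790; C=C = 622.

Reaction I, by 1835 kJ

Reaction I:
  Bonds broken (reactants):
    C–C: 2 × 358 = 716
    C–H: 12 × 421 = 5052
    O=O: 7 × 506 = 3542
    Σ(broken) = 9310 kJ
  Bonds formed (products):
    C=O: 8 × 790 = 6320
    O–H: 12 × 451 = 5412
    Σ(formed) = 11732 kJ
  ΔH_I = 9310 − 11732 = −2422 kJ
Reaction II:
  Bonds broken (reactants):
    C–C: 2 × 358 = 716
    C–H: 8 × 421 = 3368
    C=C: 1 × 622 = 622
    F–F: 1 × 151 = 151
    Σ(broken) = 4857 kJ
  Bonds formed (products):
    C–C: 3 × 358 = 1074
    C–F: 2 × 501 = 1002
    C–H: 8 × 421 = 3368
    Σ(formed) = 5444 kJ
  ΔH_II = 4857 − 5444 = −587 kJ
ΔH_I − ΔH_II = −1835 kJ, so reaction I has the more negative ΔH; |ΔH_I − ΔH_II| = 1835 kJ.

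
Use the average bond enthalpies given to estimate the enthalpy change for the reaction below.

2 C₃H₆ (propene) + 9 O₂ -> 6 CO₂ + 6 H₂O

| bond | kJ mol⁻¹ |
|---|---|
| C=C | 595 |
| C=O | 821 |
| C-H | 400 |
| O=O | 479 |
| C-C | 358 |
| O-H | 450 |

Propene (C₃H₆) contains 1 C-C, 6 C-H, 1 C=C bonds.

Bonds broken (reactants):
  C-C: 2 × 358 = 716
  C-H: 12 × 400 = 4800
  C=C: 2 × 595 = 1190
  O=O: 9 × 479 = 4311
  Σ(broken) = 11017 kJ
Bonds formed (products):
  C=O: 12 × 821 = 9852
  O-H: 12 × 450 = 5400
  Σ(formed) = 15252 kJ
ΔH = Σ(broken) − Σ(formed) = 11017 − 15252 = −4235 kJ

ΔH ≈ −4235 kJ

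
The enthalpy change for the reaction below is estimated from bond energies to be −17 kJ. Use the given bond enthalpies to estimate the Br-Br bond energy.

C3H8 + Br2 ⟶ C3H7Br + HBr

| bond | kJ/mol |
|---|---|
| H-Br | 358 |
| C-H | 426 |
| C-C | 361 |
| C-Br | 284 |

Let D be the Br-Br bond energy.
Σ(broken) = 1×D + 2×361 + 8×426 = 4130 + D
Σ(formed) = 1×284 + 2×361 + 7×426 + 1×358 = 4346
ΔH = Σ(broken) − Σ(formed) = (4130 + D) − (4346) = −216 + D
Setting this equal to −17 kJ gives D = 199 kJ/mol.

D(Br-Br) ≈ 199 kJ/mol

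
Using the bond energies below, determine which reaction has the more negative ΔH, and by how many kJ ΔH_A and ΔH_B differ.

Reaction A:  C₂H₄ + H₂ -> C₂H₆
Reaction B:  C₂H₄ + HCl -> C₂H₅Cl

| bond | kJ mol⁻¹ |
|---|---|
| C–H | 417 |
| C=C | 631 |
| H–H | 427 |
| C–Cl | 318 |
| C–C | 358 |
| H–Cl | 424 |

Reaction A, by 96 kJ

Reaction A:
  Bonds broken (reactants):
    C–H: 4 × 417 = 1668
    C=C: 1 × 631 = 631
    H–H: 1 × 427 = 427
    Σ(broken) = 2726 kJ
  Bonds formed (products):
    C–C: 1 × 358 = 358
    C–H: 6 × 417 = 2502
    Σ(formed) = 2860 kJ
  ΔH_A = 2726 − 2860 = −134 kJ
Reaction B:
  Bonds broken (reactants):
    C–H: 4 × 417 = 1668
    C=C: 1 × 631 = 631
    H–Cl: 1 × 424 = 424
    Σ(broken) = 2723 kJ
  Bonds formed (products):
    C–C: 1 × 358 = 358
    C–Cl: 1 × 318 = 318
    C–H: 5 × 417 = 2085
    Σ(formed) = 2761 kJ
  ΔH_B = 2723 − 2761 = −38 kJ
ΔH_A − ΔH_B = −96 kJ, so reaction A has the more negative ΔH; |ΔH_A − ΔH_B| = 96 kJ.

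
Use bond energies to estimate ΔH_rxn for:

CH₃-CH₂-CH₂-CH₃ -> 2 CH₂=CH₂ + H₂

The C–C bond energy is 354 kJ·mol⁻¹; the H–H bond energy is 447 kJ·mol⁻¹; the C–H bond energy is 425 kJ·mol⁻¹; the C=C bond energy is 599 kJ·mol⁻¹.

Bonds broken (reactants):
  C–C: 3 × 354 = 1062
  C–H: 10 × 425 = 4250
  Σ(broken) = 5312 kJ
Bonds formed (products):
  C–H: 8 × 425 = 3400
  C=C: 2 × 599 = 1198
  H–H: 1 × 447 = 447
  Σ(formed) = 5045 kJ
ΔH = Σ(broken) − Σ(formed) = 5312 − 5045 = +267 kJ

ΔH ≈ +267 kJ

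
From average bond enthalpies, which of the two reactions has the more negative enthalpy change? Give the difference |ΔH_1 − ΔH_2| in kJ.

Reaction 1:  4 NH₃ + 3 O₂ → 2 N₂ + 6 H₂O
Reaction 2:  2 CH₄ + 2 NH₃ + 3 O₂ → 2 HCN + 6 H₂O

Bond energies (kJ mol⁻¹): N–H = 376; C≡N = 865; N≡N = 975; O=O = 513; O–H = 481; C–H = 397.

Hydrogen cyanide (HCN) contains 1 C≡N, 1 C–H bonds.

Reaction 1, by 346 kJ

Reaction 1:
  Bonds broken (reactants):
    N–H: 12 × 376 = 4512
    O=O: 3 × 513 = 1539
    Σ(broken) = 6051 kJ
  Bonds formed (products):
    N≡N: 2 × 975 = 1950
    O–H: 12 × 481 = 5772
    Σ(formed) = 7722 kJ
  ΔH_1 = 6051 − 7722 = −1671 kJ
Reaction 2:
  Bonds broken (reactants):
    C–H: 8 × 397 = 3176
    N–H: 6 × 376 = 2256
    O=O: 3 × 513 = 1539
    Σ(broken) = 6971 kJ
  Bonds formed (products):
    C≡N: 2 × 865 = 1730
    C–H: 2 × 397 = 794
    O–H: 12 × 481 = 5772
    Σ(formed) = 8296 kJ
  ΔH_2 = 6971 − 8296 = −1325 kJ
ΔH_1 − ΔH_2 = −346 kJ, so reaction 1 has the more negative ΔH; |ΔH_1 − ΔH_2| = 346 kJ.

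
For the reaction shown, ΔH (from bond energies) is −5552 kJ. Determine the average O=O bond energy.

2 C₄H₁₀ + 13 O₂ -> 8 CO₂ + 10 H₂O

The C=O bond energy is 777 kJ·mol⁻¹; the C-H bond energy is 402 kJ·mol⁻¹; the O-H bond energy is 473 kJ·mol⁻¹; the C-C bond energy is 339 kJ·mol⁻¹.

D(O=O) ≈ 482 kJ/mol

Let D be the O=O bond energy.
Σ(broken) = 6×339 + 20×402 + 13×D = 10074 + 13D
Σ(formed) = 16×777 + 20×473 = 21892
ΔH = Σ(broken) − Σ(formed) = (10074 + 13D) − (21892) = −11818 + 13D
Setting this equal to −5552 kJ gives 13D = 6266, so D = 482 kJ/mol.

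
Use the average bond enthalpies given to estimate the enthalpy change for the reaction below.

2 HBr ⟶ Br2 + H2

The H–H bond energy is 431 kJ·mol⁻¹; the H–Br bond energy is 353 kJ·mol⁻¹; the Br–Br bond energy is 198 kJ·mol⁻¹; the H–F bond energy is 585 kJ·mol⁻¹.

Bonds broken (reactants):
  H–Br: 2 × 353 = 706
  Σ(broken) = 706 kJ
Bonds formed (products):
  Br–Br: 1 × 198 = 198
  H–H: 1 × 431 = 431
  Σ(formed) = 629 kJ
ΔH = Σ(broken) − Σ(formed) = 706 − 629 = +77 kJ

ΔH ≈ +77 kJ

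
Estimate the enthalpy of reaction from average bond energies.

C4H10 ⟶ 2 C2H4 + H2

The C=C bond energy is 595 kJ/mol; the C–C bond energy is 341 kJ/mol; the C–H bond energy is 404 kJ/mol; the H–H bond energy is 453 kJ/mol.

Bonds broken (reactants):
  C–C: 3 × 341 = 1023
  C–H: 10 × 404 = 4040
  Σ(broken) = 5063 kJ
Bonds formed (products):
  C–H: 8 × 404 = 3232
  C=C: 2 × 595 = 1190
  H–H: 1 × 453 = 453
  Σ(formed) = 4875 kJ
ΔH = Σ(broken) − Σ(formed) = 5063 − 4875 = +188 kJ

ΔH ≈ +188 kJ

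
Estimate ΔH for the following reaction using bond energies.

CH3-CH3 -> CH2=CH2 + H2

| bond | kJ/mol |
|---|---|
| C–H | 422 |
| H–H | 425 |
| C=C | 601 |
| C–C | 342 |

ΔH ≈ +160 kJ

Bonds broken (reactants):
  C–C: 1 × 342 = 342
  C–H: 6 × 422 = 2532
  Σ(broken) = 2874 kJ
Bonds formed (products):
  C–H: 4 × 422 = 1688
  C=C: 1 × 601 = 601
  H–H: 1 × 425 = 425
  Σ(formed) = 2714 kJ
ΔH = Σ(broken) − Σ(formed) = 2874 − 2714 = +160 kJ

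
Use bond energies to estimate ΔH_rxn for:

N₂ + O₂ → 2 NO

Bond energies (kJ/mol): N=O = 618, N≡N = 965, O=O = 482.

ΔH ≈ +211 kJ

Bonds broken (reactants):
  N≡N: 1 × 965 = 965
  O=O: 1 × 482 = 482
  Σ(broken) = 1447 kJ
Bonds formed (products):
  N=O: 2 × 618 = 1236
  Σ(formed) = 1236 kJ
ΔH = Σ(broken) − Σ(formed) = 1447 − 1236 = +211 kJ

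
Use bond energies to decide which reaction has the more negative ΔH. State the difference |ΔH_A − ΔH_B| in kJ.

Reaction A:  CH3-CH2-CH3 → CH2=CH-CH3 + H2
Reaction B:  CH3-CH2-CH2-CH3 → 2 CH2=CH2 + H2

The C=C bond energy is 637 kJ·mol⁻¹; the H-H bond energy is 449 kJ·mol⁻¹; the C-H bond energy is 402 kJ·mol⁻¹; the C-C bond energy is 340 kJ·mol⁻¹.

Reaction A:
  Bonds broken (reactants):
    C-C: 2 × 340 = 680
    C-H: 8 × 402 = 3216
    Σ(broken) = 3896 kJ
  Bonds formed (products):
    C-C: 1 × 340 = 340
    C-H: 6 × 402 = 2412
    C=C: 1 × 637 = 637
    H-H: 1 × 449 = 449
    Σ(formed) = 3838 kJ
  ΔH_A = 3896 − 3838 = +58 kJ
Reaction B:
  Bonds broken (reactants):
    C-C: 3 × 340 = 1020
    C-H: 10 × 402 = 4020
    Σ(broken) = 5040 kJ
  Bonds formed (products):
    C-H: 8 × 402 = 3216
    C=C: 2 × 637 = 1274
    H-H: 1 × 449 = 449
    Σ(formed) = 4939 kJ
  ΔH_B = 5040 − 4939 = +101 kJ
ΔH_A − ΔH_B = −43 kJ, so reaction A has the more negative ΔH; |ΔH_A − ΔH_B| = 43 kJ.

Reaction A, by 43 kJ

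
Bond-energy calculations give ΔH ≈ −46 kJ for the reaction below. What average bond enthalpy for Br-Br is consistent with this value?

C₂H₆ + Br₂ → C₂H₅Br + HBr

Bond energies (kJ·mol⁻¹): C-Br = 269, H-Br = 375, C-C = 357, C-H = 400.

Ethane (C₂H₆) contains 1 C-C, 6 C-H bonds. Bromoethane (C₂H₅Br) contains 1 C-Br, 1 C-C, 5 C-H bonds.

D(Br-Br) ≈ 198 kJ/mol

Let D be the Br-Br bond energy.
Σ(broken) = 1×D + 1×357 + 6×400 = 2757 + D
Σ(formed) = 1×269 + 1×357 + 5×400 + 1×375 = 3001
ΔH = Σ(broken) − Σ(formed) = (2757 + D) − (3001) = −244 + D
Setting this equal to −46 kJ gives D = 198 kJ/mol.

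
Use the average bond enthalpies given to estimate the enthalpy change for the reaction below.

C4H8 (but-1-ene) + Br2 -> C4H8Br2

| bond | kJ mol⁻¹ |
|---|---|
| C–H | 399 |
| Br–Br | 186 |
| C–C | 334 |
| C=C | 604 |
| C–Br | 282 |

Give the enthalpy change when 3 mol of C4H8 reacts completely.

Bonds broken (reactants):
  Br–Br: 1 × 186 = 186
  C–C: 2 × 334 = 668
  C–H: 8 × 399 = 3192
  C=C: 1 × 604 = 604
  Σ(broken) = 4650 kJ
Bonds formed (products):
  C–Br: 2 × 282 = 564
  C–C: 3 × 334 = 1002
  C–H: 8 × 399 = 3192
  Σ(formed) = 4758 kJ
ΔH = Σ(broken) − Σ(formed) = 4650 − 4758 = −108 kJ
For 3× the reaction as written: 3 × (−108) = −324 kJ

ΔH = −324 kJ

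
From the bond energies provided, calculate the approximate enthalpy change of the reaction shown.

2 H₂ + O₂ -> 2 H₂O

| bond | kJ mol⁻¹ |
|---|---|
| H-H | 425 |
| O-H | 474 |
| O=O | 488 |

Bonds broken (reactants):
  H-H: 2 × 425 = 850
  O=O: 1 × 488 = 488
  Σ(broken) = 1338 kJ
Bonds formed (products):
  O-H: 4 × 474 = 1896
  Σ(formed) = 1896 kJ
ΔH = Σ(broken) − Σ(formed) = 1338 − 1896 = −558 kJ

ΔH ≈ −558 kJ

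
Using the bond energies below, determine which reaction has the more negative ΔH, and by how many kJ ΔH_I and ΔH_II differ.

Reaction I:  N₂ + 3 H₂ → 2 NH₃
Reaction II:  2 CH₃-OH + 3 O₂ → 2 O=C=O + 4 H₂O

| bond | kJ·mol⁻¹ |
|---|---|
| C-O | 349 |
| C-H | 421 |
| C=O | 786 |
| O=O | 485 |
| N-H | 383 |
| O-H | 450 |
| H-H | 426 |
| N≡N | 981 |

Reaction II, by 1126 kJ

Reaction I:
  Bonds broken (reactants):
    H-H: 3 × 426 = 1278
    N≡N: 1 × 981 = 981
    Σ(broken) = 2259 kJ
  Bonds formed (products):
    N-H: 6 × 383 = 2298
    Σ(formed) = 2298 kJ
  ΔH_I = 2259 − 2298 = −39 kJ
Reaction II:
  Bonds broken (reactants):
    C-H: 6 × 421 = 2526
    C-O: 2 × 349 = 698
    O-H: 2 × 450 = 900
    O=O: 3 × 485 = 1455
    Σ(broken) = 5579 kJ
  Bonds formed (products):
    C=O: 4 × 786 = 3144
    O-H: 8 × 450 = 3600
    Σ(formed) = 6744 kJ
  ΔH_II = 5579 − 6744 = −1165 kJ
ΔH_I − ΔH_II = +1126 kJ, so reaction II has the more negative ΔH; |ΔH_I − ΔH_II| = 1126 kJ.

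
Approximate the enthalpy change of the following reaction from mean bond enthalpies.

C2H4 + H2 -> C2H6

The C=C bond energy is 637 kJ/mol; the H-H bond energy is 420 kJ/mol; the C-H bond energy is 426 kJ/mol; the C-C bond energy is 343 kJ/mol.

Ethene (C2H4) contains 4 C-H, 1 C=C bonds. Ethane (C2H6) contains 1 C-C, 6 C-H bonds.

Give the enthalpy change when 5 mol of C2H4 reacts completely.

Bonds broken (reactants):
  C-H: 4 × 426 = 1704
  C=C: 1 × 637 = 637
  H-H: 1 × 420 = 420
  Σ(broken) = 2761 kJ
Bonds formed (products):
  C-C: 1 × 343 = 343
  C-H: 6 × 426 = 2556
  Σ(formed) = 2899 kJ
ΔH = Σ(broken) − Σ(formed) = 2761 − 2899 = −138 kJ
For 5× the reaction as written: 5 × (−138) = −690 kJ

ΔH = −690 kJ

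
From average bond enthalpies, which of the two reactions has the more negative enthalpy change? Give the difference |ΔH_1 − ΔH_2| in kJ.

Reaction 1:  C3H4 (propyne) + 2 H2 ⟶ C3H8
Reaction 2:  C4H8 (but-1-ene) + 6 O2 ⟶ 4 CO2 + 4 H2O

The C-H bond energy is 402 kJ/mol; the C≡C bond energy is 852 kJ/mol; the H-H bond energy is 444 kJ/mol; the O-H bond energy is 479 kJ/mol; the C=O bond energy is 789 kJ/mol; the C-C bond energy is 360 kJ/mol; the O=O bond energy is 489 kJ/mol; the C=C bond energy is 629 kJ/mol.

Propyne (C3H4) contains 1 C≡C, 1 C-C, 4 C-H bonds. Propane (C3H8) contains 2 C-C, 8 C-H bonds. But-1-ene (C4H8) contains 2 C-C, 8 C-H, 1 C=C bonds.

Reaction 1:
  Bonds broken (reactants):
    C≡C: 1 × 852 = 852
    C-C: 1 × 360 = 360
    C-H: 4 × 402 = 1608
    H-H: 2 × 444 = 888
    Σ(broken) = 3708 kJ
  Bonds formed (products):
    C-C: 2 × 360 = 720
    C-H: 8 × 402 = 3216
    Σ(formed) = 3936 kJ
  ΔH_1 = 3708 − 3936 = −228 kJ
Reaction 2:
  Bonds broken (reactants):
    C-C: 2 × 360 = 720
    C-H: 8 × 402 = 3216
    C=C: 1 × 629 = 629
    O=O: 6 × 489 = 2934
    Σ(broken) = 7499 kJ
  Bonds formed (products):
    C=O: 8 × 789 = 6312
    O-H: 8 × 479 = 3832
    Σ(formed) = 10144 kJ
  ΔH_2 = 7499 − 10144 = −2645 kJ
ΔH_1 − ΔH_2 = +2417 kJ, so reaction 2 has the more negative ΔH; |ΔH_1 − ΔH_2| = 2417 kJ.

Reaction 2, by 2417 kJ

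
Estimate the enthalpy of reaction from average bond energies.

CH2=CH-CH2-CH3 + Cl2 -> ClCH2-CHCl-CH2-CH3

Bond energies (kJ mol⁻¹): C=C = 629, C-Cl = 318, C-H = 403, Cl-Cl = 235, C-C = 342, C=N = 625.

Bonds broken (reactants):
  C-C: 2 × 342 = 684
  C-H: 8 × 403 = 3224
  C=C: 1 × 629 = 629
  Cl-Cl: 1 × 235 = 235
  Σ(broken) = 4772 kJ
Bonds formed (products):
  C-C: 3 × 342 = 1026
  C-Cl: 2 × 318 = 636
  C-H: 8 × 403 = 3224
  Σ(formed) = 4886 kJ
ΔH = Σ(broken) − Σ(formed) = 4772 − 4886 = −114 kJ

ΔH ≈ −114 kJ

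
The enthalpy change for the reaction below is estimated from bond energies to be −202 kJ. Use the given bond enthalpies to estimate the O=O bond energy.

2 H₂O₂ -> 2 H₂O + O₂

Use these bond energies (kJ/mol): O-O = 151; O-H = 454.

D(O=O) ≈ 504 kJ/mol

Let D be the O=O bond energy.
Σ(broken) = 4×454 + 2×151 = 2118
Σ(formed) = 4×454 + 1×D = 1816 + D
ΔH = Σ(broken) − Σ(formed) = (2118) − (1816 + D) = +302 − D
Setting this equal to −202 kJ gives D = 504 kJ/mol.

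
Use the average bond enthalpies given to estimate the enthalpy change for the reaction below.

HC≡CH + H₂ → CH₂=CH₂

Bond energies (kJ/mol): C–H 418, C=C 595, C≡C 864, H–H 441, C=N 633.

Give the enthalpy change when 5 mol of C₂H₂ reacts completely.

Bonds broken (reactants):
  C≡C: 1 × 864 = 864
  C–H: 2 × 418 = 836
  H–H: 1 × 441 = 441
  Σ(broken) = 2141 kJ
Bonds formed (products):
  C–H: 4 × 418 = 1672
  C=C: 1 × 595 = 595
  Σ(formed) = 2267 kJ
ΔH = Σ(broken) − Σ(formed) = 2141 − 2267 = −126 kJ
For 5× the reaction as written: 5 × (−126) = −630 kJ

ΔH = −630 kJ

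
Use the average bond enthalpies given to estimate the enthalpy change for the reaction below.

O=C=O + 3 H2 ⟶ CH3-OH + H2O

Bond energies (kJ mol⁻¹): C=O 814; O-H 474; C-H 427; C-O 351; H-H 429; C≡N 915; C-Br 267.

ΔH ≈ −139 kJ

Bonds broken (reactants):
  C=O: 2 × 814 = 1628
  H-H: 3 × 429 = 1287
  Σ(broken) = 2915 kJ
Bonds formed (products):
  C-H: 3 × 427 = 1281
  C-O: 1 × 351 = 351
  O-H: 3 × 474 = 1422
  Σ(formed) = 3054 kJ
ΔH = Σ(broken) − Σ(formed) = 2915 − 3054 = −139 kJ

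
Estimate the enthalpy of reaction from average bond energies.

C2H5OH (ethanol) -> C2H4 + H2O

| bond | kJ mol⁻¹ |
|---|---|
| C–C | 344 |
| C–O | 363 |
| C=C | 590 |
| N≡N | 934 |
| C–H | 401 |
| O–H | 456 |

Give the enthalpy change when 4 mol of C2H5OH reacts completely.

Bonds broken (reactants):
  C–C: 1 × 344 = 344
  C–H: 5 × 401 = 2005
  C–O: 1 × 363 = 363
  O–H: 1 × 456 = 456
  Σ(broken) = 3168 kJ
Bonds formed (products):
  C–H: 4 × 401 = 1604
  C=C: 1 × 590 = 590
  O–H: 2 × 456 = 912
  Σ(formed) = 3106 kJ
ΔH = Σ(broken) − Σ(formed) = 3168 − 3106 = +62 kJ
For 4× the reaction as written: 4 × (+62) = +248 kJ

ΔH = +248 kJ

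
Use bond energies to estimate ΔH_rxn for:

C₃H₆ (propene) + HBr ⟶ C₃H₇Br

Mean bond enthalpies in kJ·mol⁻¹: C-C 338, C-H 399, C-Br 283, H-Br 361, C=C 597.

ΔH ≈ −62 kJ

Bonds broken (reactants):
  C-C: 1 × 338 = 338
  C-H: 6 × 399 = 2394
  C=C: 1 × 597 = 597
  H-Br: 1 × 361 = 361
  Σ(broken) = 3690 kJ
Bonds formed (products):
  C-Br: 1 × 283 = 283
  C-C: 2 × 338 = 676
  C-H: 7 × 399 = 2793
  Σ(formed) = 3752 kJ
ΔH = Σ(broken) − Σ(formed) = 3690 − 3752 = −62 kJ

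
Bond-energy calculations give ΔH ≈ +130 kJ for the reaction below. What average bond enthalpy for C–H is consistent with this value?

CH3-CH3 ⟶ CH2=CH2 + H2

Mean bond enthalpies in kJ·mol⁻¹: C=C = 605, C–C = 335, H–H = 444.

Let D be the C–H bond energy.
Σ(broken) = 1×335 + 6×D = 335 + 6D
Σ(formed) = 4×D + 1×605 + 1×444 = 1049 + 4D
ΔH = Σ(broken) − Σ(formed) = (335 + 6D) − (1049 + 4D) = −714 + 2D
Setting this equal to +130 kJ gives 2D = 844, so D = 422 kJ/mol.

D(C–H) ≈ 422 kJ/mol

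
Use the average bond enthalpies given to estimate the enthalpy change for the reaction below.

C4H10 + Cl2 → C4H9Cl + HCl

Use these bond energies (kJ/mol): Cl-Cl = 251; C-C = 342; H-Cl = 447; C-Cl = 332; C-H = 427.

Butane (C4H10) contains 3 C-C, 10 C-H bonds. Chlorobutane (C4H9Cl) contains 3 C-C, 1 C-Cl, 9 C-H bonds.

Bonds broken (reactants):
  C-C: 3 × 342 = 1026
  C-H: 10 × 427 = 4270
  Cl-Cl: 1 × 251 = 251
  Σ(broken) = 5547 kJ
Bonds formed (products):
  C-C: 3 × 342 = 1026
  C-Cl: 1 × 332 = 332
  C-H: 9 × 427 = 3843
  H-Cl: 1 × 447 = 447
  Σ(formed) = 5648 kJ
ΔH = Σ(broken) − Σ(formed) = 5547 − 5648 = −101 kJ

ΔH ≈ −101 kJ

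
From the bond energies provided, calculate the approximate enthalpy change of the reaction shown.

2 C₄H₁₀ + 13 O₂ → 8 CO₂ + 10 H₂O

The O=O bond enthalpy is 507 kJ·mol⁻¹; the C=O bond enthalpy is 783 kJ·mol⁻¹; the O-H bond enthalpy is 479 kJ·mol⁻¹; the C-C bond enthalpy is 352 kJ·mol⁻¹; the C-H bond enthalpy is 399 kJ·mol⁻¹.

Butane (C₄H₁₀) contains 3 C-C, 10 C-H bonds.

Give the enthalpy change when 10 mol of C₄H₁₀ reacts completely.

Bonds broken (reactants):
  C-C: 6 × 352 = 2112
  C-H: 20 × 399 = 7980
  O=O: 13 × 507 = 6591
  Σ(broken) = 16683 kJ
Bonds formed (products):
  C=O: 16 × 783 = 12528
  O-H: 20 × 479 = 9580
  Σ(formed) = 22108 kJ
ΔH = Σ(broken) − Σ(formed) = 16683 − 22108 = −5425 kJ
For 5× the reaction as written: 5 × (−5425) = −27125 kJ

ΔH = −27125 kJ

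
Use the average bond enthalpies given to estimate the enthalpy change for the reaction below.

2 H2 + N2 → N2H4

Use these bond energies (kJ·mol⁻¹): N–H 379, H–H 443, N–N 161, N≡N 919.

ΔH ≈ +128 kJ

Bonds broken (reactants):
  H–H: 2 × 443 = 886
  N≡N: 1 × 919 = 919
  Σ(broken) = 1805 kJ
Bonds formed (products):
  N–H: 4 × 379 = 1516
  N–N: 1 × 161 = 161
  Σ(formed) = 1677 kJ
ΔH = Σ(broken) − Σ(formed) = 1805 − 1677 = +128 kJ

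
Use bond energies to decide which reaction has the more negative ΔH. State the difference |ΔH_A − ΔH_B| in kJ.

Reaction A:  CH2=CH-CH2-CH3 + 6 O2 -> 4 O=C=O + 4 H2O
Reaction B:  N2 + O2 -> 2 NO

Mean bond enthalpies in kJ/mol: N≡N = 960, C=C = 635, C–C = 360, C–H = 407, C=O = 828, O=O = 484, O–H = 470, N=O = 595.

Reaction A:
  Bonds broken (reactants):
    C–C: 2 × 360 = 720
    C–H: 8 × 407 = 3256
    C=C: 1 × 635 = 635
    O=O: 6 × 484 = 2904
    Σ(broken) = 7515 kJ
  Bonds formed (products):
    C=O: 8 × 828 = 6624
    O–H: 8 × 470 = 3760
    Σ(formed) = 10384 kJ
  ΔH_A = 7515 − 10384 = −2869 kJ
Reaction B:
  Bonds broken (reactants):
    N≡N: 1 × 960 = 960
    O=O: 1 × 484 = 484
    Σ(broken) = 1444 kJ
  Bonds formed (products):
    N=O: 2 × 595 = 1190
    Σ(formed) = 1190 kJ
  ΔH_B = 1444 − 1190 = +254 kJ
ΔH_A − ΔH_B = −3123 kJ, so reaction A has the more negative ΔH; |ΔH_A − ΔH_B| = 3123 kJ.

Reaction A, by 3123 kJ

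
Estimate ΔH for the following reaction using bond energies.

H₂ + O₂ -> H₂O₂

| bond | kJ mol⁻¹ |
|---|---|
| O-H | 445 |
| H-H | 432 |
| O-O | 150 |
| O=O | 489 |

Bonds broken (reactants):
  H-H: 1 × 432 = 432
  O=O: 1 × 489 = 489
  Σ(broken) = 921 kJ
Bonds formed (products):
  O-H: 2 × 445 = 890
  O-O: 1 × 150 = 150
  Σ(formed) = 1040 kJ
ΔH = Σ(broken) − Σ(formed) = 921 − 1040 = −119 kJ

ΔH ≈ −119 kJ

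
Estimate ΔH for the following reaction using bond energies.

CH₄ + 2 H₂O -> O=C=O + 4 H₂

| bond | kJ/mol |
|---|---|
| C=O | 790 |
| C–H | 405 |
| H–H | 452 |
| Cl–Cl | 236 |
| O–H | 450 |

ΔH ≈ +32 kJ

Bonds broken (reactants):
  C–H: 4 × 405 = 1620
  O–H: 4 × 450 = 1800
  Σ(broken) = 3420 kJ
Bonds formed (products):
  C=O: 2 × 790 = 1580
  H–H: 4 × 452 = 1808
  Σ(formed) = 3388 kJ
ΔH = Σ(broken) − Σ(formed) = 3420 − 3388 = +32 kJ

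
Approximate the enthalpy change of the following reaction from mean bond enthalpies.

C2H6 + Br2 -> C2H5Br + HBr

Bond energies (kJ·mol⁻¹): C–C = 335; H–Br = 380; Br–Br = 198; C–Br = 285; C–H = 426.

ΔH ≈ −41 kJ

Bonds broken (reactants):
  Br–Br: 1 × 198 = 198
  C–C: 1 × 335 = 335
  C–H: 6 × 426 = 2556
  Σ(broken) = 3089 kJ
Bonds formed (products):
  C–Br: 1 × 285 = 285
  C–C: 1 × 335 = 335
  C–H: 5 × 426 = 2130
  H–Br: 1 × 380 = 380
  Σ(formed) = 3130 kJ
ΔH = Σ(broken) − Σ(formed) = 3089 − 3130 = −41 kJ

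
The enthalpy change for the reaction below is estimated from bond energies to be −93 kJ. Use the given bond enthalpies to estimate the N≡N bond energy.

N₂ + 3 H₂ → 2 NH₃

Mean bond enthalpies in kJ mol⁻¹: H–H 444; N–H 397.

D(N≡N) ≈ 957 kJ/mol

Let D be the N≡N bond energy.
Σ(broken) = 3×444 + 1×D = 1332 + D
Σ(formed) = 6×397 = 2382
ΔH = Σ(broken) − Σ(formed) = (1332 + D) − (2382) = −1050 + D
Setting this equal to −93 kJ gives D = 957 kJ/mol.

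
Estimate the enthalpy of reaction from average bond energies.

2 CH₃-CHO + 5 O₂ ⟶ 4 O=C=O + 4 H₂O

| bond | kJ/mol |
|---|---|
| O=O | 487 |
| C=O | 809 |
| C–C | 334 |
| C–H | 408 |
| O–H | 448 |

ΔH ≈ −2071 kJ

Bonds broken (reactants):
  C–C: 2 × 334 = 668
  C–H: 8 × 408 = 3264
  C=O: 2 × 809 = 1618
  O=O: 5 × 487 = 2435
  Σ(broken) = 7985 kJ
Bonds formed (products):
  C=O: 8 × 809 = 6472
  O–H: 8 × 448 = 3584
  Σ(formed) = 10056 kJ
ΔH = Σ(broken) − Σ(formed) = 7985 − 10056 = −2071 kJ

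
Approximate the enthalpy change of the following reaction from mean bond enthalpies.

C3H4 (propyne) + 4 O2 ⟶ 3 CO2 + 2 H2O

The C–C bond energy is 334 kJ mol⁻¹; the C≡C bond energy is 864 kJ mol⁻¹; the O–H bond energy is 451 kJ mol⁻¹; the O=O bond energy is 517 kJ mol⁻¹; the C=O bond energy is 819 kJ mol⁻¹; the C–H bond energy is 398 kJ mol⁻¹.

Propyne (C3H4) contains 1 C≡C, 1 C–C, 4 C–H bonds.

Bonds broken (reactants):
  C≡C: 1 × 864 = 864
  C–C: 1 × 334 = 334
  C–H: 4 × 398 = 1592
  O=O: 4 × 517 = 2068
  Σ(broken) = 4858 kJ
Bonds formed (products):
  C=O: 6 × 819 = 4914
  O–H: 4 × 451 = 1804
  Σ(formed) = 6718 kJ
ΔH = Σ(broken) − Σ(formed) = 4858 − 6718 = −1860 kJ

ΔH ≈ −1860 kJ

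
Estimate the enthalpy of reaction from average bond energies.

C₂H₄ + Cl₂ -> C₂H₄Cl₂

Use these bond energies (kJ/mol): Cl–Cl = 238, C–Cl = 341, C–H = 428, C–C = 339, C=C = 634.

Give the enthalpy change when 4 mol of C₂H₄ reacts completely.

ΔH = −596 kJ

Bonds broken (reactants):
  C–H: 4 × 428 = 1712
  C=C: 1 × 634 = 634
  Cl–Cl: 1 × 238 = 238
  Σ(broken) = 2584 kJ
Bonds formed (products):
  C–C: 1 × 339 = 339
  C–Cl: 2 × 341 = 682
  C–H: 4 × 428 = 1712
  Σ(formed) = 2733 kJ
ΔH = Σ(broken) − Σ(formed) = 2584 − 2733 = −149 kJ
For 4× the reaction as written: 4 × (−149) = −596 kJ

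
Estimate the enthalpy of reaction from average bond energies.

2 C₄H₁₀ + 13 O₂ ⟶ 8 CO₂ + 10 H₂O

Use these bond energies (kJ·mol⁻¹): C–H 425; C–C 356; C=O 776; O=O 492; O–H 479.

Bonds broken (reactants):
  C–C: 6 × 356 = 2136
  C–H: 20 × 425 = 8500
  O=O: 13 × 492 = 6396
  Σ(broken) = 17032 kJ
Bonds formed (products):
  C=O: 16 × 776 = 12416
  O–H: 20 × 479 = 9580
  Σ(formed) = 21996 kJ
ΔH = Σ(broken) − Σ(formed) = 17032 − 21996 = −4964 kJ

ΔH ≈ −4964 kJ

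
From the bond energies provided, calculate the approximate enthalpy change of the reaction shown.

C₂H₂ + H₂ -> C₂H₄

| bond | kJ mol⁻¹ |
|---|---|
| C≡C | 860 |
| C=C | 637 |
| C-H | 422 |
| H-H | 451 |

ΔH ≈ −170 kJ

Bonds broken (reactants):
  C≡C: 1 × 860 = 860
  C-H: 2 × 422 = 844
  H-H: 1 × 451 = 451
  Σ(broken) = 2155 kJ
Bonds formed (products):
  C-H: 4 × 422 = 1688
  C=C: 1 × 637 = 637
  Σ(formed) = 2325 kJ
ΔH = Σ(broken) − Σ(formed) = 2155 − 2325 = −170 kJ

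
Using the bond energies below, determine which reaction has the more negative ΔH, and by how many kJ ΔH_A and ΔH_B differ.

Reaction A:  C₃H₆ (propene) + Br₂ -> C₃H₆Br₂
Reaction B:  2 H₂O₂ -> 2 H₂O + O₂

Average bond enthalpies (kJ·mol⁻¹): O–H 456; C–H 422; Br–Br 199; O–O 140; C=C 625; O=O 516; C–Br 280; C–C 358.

Reaction B, by 142 kJ

Reaction A:
  Bonds broken (reactants):
    Br–Br: 1 × 199 = 199
    C–C: 1 × 358 = 358
    C–H: 6 × 422 = 2532
    C=C: 1 × 625 = 625
    Σ(broken) = 3714 kJ
  Bonds formed (products):
    C–Br: 2 × 280 = 560
    C–C: 2 × 358 = 716
    C–H: 6 × 422 = 2532
    Σ(formed) = 3808 kJ
  ΔH_A = 3714 − 3808 = −94 kJ
Reaction B:
  Bonds broken (reactants):
    O–H: 4 × 456 = 1824
    O–O: 2 × 140 = 280
    Σ(broken) = 2104 kJ
  Bonds formed (products):
    O–H: 4 × 456 = 1824
    O=O: 1 × 516 = 516
    Σ(formed) = 2340 kJ
  ΔH_B = 2104 − 2340 = −236 kJ
ΔH_A − ΔH_B = +142 kJ, so reaction B has the more negative ΔH; |ΔH_A − ΔH_B| = 142 kJ.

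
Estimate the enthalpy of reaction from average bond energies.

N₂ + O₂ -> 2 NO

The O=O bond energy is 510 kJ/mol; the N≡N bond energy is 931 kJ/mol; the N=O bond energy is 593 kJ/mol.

ΔH ≈ +255 kJ

Bonds broken (reactants):
  N≡N: 1 × 931 = 931
  O=O: 1 × 510 = 510
  Σ(broken) = 1441 kJ
Bonds formed (products):
  N=O: 2 × 593 = 1186
  Σ(formed) = 1186 kJ
ΔH = Σ(broken) − Σ(formed) = 1441 − 1186 = +255 kJ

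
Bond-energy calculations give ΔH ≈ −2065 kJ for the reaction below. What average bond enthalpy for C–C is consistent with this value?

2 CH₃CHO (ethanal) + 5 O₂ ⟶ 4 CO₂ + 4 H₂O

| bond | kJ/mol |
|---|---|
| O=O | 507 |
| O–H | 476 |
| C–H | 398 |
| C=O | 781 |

D(C–C) ≈ 355 kJ/mol

Let D be the C–C bond energy.
Σ(broken) = 2×D + 8×398 + 2×781 + 5×507 = 7281 + 2D
Σ(formed) = 8×781 + 8×476 = 10056
ΔH = Σ(broken) − Σ(formed) = (7281 + 2D) − (10056) = −2775 + 2D
Setting this equal to −2065 kJ gives 2D = 710, so D = 355 kJ/mol.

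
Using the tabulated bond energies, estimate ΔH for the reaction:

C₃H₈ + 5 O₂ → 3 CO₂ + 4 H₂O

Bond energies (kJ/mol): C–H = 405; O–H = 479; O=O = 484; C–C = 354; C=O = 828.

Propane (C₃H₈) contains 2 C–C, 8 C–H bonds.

Bonds broken (reactants):
  C–C: 2 × 354 = 708
  C–H: 8 × 405 = 3240
  O=O: 5 × 484 = 2420
  Σ(broken) = 6368 kJ
Bonds formed (products):
  C=O: 6 × 828 = 4968
  O–H: 8 × 479 = 3832
  Σ(formed) = 8800 kJ
ΔH = Σ(broken) − Σ(formed) = 6368 − 8800 = −2432 kJ

ΔH ≈ −2432 kJ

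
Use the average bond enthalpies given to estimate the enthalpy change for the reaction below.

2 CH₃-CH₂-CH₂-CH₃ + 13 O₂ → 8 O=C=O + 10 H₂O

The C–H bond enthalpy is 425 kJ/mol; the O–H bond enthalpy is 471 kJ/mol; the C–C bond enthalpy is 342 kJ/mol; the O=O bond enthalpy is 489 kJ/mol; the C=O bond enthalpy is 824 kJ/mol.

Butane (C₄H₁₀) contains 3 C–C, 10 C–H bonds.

Bonds broken (reactants):
  C–C: 6 × 342 = 2052
  C–H: 20 × 425 = 8500
  O=O: 13 × 489 = 6357
  Σ(broken) = 16909 kJ
Bonds formed (products):
  C=O: 16 × 824 = 13184
  O–H: 20 × 471 = 9420
  Σ(formed) = 22604 kJ
ΔH = Σ(broken) − Σ(formed) = 16909 − 22604 = −5695 kJ

ΔH ≈ −5695 kJ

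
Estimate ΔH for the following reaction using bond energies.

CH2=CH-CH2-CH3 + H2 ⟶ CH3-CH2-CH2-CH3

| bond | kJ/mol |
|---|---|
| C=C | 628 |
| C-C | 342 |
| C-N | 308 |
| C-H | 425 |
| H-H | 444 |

ΔH ≈ −120 kJ

Bonds broken (reactants):
  C-C: 2 × 342 = 684
  C-H: 8 × 425 = 3400
  C=C: 1 × 628 = 628
  H-H: 1 × 444 = 444
  Σ(broken) = 5156 kJ
Bonds formed (products):
  C-C: 3 × 342 = 1026
  C-H: 10 × 425 = 4250
  Σ(formed) = 5276 kJ
ΔH = Σ(broken) − Σ(formed) = 5156 − 5276 = −120 kJ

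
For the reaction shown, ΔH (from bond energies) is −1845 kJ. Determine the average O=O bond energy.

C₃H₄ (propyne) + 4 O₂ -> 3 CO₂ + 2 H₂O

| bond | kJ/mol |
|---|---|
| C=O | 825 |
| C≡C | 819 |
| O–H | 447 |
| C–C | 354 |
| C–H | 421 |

D(O=O) ≈ 509 kJ/mol

Let D be the O=O bond energy.
Σ(broken) = 1×819 + 1×354 + 4×421 + 4×D = 2857 + 4D
Σ(formed) = 6×825 + 4×447 = 6738
ΔH = Σ(broken) − Σ(formed) = (2857 + 4D) − (6738) = −3881 + 4D
Setting this equal to −1845 kJ gives 4D = 2036, so D = 509 kJ/mol.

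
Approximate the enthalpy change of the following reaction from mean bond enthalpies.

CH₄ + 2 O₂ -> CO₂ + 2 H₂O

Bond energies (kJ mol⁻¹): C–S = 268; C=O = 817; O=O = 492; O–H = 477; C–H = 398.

Bonds broken (reactants):
  C–H: 4 × 398 = 1592
  O=O: 2 × 492 = 984
  Σ(broken) = 2576 kJ
Bonds formed (products):
  C=O: 2 × 817 = 1634
  O–H: 4 × 477 = 1908
  Σ(formed) = 3542 kJ
ΔH = Σ(broken) − Σ(formed) = 2576 − 3542 = −966 kJ

ΔH ≈ −966 kJ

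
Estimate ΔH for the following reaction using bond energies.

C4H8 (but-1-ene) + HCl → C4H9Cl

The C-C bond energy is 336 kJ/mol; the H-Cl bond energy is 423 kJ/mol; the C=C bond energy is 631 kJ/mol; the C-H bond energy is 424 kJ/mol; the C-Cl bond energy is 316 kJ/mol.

Bonds broken (reactants):
  C-C: 2 × 336 = 672
  C-H: 8 × 424 = 3392
  C=C: 1 × 631 = 631
  H-Cl: 1 × 423 = 423
  Σ(broken) = 5118 kJ
Bonds formed (products):
  C-C: 3 × 336 = 1008
  C-Cl: 1 × 316 = 316
  C-H: 9 × 424 = 3816
  Σ(formed) = 5140 kJ
ΔH = Σ(broken) − Σ(formed) = 5118 − 5140 = −22 kJ

ΔH ≈ −22 kJ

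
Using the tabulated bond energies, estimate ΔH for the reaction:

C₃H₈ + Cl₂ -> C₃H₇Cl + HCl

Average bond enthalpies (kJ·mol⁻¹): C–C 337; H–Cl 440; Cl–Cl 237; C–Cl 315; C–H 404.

Bonds broken (reactants):
  C–C: 2 × 337 = 674
  C–H: 8 × 404 = 3232
  Cl–Cl: 1 × 237 = 237
  Σ(broken) = 4143 kJ
Bonds formed (products):
  C–C: 2 × 337 = 674
  C–Cl: 1 × 315 = 315
  C–H: 7 × 404 = 2828
  H–Cl: 1 × 440 = 440
  Σ(formed) = 4257 kJ
ΔH = Σ(broken) − Σ(formed) = 4143 − 4257 = −114 kJ

ΔH ≈ −114 kJ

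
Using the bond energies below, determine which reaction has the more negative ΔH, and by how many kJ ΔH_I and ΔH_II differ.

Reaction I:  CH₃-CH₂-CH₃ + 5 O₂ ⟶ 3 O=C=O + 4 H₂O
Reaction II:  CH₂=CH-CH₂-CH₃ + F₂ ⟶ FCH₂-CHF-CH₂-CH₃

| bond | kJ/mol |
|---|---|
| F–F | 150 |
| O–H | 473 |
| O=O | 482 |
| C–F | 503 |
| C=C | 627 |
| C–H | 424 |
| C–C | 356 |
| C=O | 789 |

Reaction I:
  Bonds broken (reactants):
    C–C: 2 × 356 = 712
    C–H: 8 × 424 = 3392
    O=O: 5 × 482 = 2410
    Σ(broken) = 6514 kJ
  Bonds formed (products):
    C=O: 6 × 789 = 4734
    O–H: 8 × 473 = 3784
    Σ(formed) = 8518 kJ
  ΔH_I = 6514 − 8518 = −2004 kJ
Reaction II:
  Bonds broken (reactants):
    C–C: 2 × 356 = 712
    C–H: 8 × 424 = 3392
    C=C: 1 × 627 = 627
    F–F: 1 × 150 = 150
    Σ(broken) = 4881 kJ
  Bonds formed (products):
    C–C: 3 × 356 = 1068
    C–F: 2 × 503 = 1006
    C–H: 8 × 424 = 3392
    Σ(formed) = 5466 kJ
  ΔH_II = 4881 − 5466 = −585 kJ
ΔH_I − ΔH_II = −1419 kJ, so reaction I has the more negative ΔH; |ΔH_I − ΔH_II| = 1419 kJ.

Reaction I, by 1419 kJ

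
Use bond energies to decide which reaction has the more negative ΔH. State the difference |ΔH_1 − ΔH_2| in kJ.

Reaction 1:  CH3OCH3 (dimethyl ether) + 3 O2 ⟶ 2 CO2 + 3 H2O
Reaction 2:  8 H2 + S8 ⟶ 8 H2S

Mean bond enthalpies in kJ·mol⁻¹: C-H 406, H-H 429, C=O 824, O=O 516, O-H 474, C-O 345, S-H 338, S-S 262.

Reaction 1, by 1586 kJ

Reaction 1:
  Bonds broken (reactants):
    C-H: 6 × 406 = 2436
    C-O: 2 × 345 = 690
    O=O: 3 × 516 = 1548
    Σ(broken) = 4674 kJ
  Bonds formed (products):
    C=O: 4 × 824 = 3296
    O-H: 6 × 474 = 2844
    Σ(formed) = 6140 kJ
  ΔH_1 = 4674 − 6140 = −1466 kJ
Reaction 2:
  Bonds broken (reactants):
    H-H: 8 × 429 = 3432
    S-S: 8 × 262 = 2096
    Σ(broken) = 5528 kJ
  Bonds formed (products):
    S-H: 16 × 338 = 5408
    Σ(formed) = 5408 kJ
  ΔH_2 = 5528 − 5408 = +120 kJ
ΔH_1 − ΔH_2 = −1586 kJ, so reaction 1 has the more negative ΔH; |ΔH_1 − ΔH_2| = 1586 kJ.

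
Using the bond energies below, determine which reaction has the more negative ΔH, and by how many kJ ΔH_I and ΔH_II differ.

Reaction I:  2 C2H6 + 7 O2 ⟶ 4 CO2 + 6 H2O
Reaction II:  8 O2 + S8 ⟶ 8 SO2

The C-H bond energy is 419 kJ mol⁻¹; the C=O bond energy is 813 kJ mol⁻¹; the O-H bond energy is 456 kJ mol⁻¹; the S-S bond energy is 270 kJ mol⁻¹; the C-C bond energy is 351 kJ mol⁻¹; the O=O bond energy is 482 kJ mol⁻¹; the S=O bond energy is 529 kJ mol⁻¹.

Reaction I, by 424 kJ

Reaction I:
  Bonds broken (reactants):
    C-C: 2 × 351 = 702
    C-H: 12 × 419 = 5028
    O=O: 7 × 482 = 3374
    Σ(broken) = 9104 kJ
  Bonds formed (products):
    C=O: 8 × 813 = 6504
    O-H: 12 × 456 = 5472
    Σ(formed) = 11976 kJ
  ΔH_I = 9104 − 11976 = −2872 kJ
Reaction II:
  Bonds broken (reactants):
    O=O: 8 × 482 = 3856
    S-S: 8 × 270 = 2160
    Σ(broken) = 6016 kJ
  Bonds formed (products):
    S=O: 16 × 529 = 8464
    Σ(formed) = 8464 kJ
  ΔH_II = 6016 − 8464 = −2448 kJ
ΔH_I − ΔH_II = −424 kJ, so reaction I has the more negative ΔH; |ΔH_I − ΔH_II| = 424 kJ.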